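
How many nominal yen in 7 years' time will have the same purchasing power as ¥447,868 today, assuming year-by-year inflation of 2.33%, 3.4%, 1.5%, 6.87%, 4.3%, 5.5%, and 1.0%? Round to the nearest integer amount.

Cumulative price-level factor: 1.0233 × 1.034 × 1.015 × 1.0687 × 1.043 × 1.055 × 1.010 ≈ 1.2755676791.
Multiplying ¥447,868 by the price-level factor gives the future nominal sum.

¥571,286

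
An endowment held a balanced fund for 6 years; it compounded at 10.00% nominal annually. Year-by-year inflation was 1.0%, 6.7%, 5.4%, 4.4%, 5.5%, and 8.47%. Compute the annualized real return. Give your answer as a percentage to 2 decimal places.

4.54%

Cumulative inflation factor: 1.010 × 1.067 × 1.054 × 1.044 × 1.055 × 1.0847 ≈ 1.35703.
Nominal growth factor: 1.77156. Real growth factor = 1.77156 / 1.35703 ≈ 1.30547.
Annualized: 1.30547^(1/6) − 1 ≈ 0.04543.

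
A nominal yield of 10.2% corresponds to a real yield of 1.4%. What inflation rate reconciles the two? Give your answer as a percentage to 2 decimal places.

8.68%

From (1+r_nom) = (1+r_real)(1+π), we get 1+π = (1 + 10.2%)/(1 + 1.4%) = 1.102/1.014 ≈ 1.08679.
So π ≈ 8.6785%.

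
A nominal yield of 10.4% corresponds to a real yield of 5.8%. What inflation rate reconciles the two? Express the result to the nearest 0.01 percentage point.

From (1+r_nom) = (1+r_real)(1+π), we get 1+π = (1 + 10.4%)/(1 + 5.8%) = 1.104/1.058 ≈ 1.04348.
So π ≈ 4.3478%.

4.35%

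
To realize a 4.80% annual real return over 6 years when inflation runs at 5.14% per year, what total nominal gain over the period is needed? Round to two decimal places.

Required annual nominal rate: (1+4.80%)(1+5.14%) − 1 = 10.18672%.
Cumulative over 6 years: (1 + 0.1018672)^6 − 1 ≈ 0.78968.

78.97%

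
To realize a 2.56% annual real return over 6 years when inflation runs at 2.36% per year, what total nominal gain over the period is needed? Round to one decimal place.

33.9%

Required annual nominal rate: (1+2.56%)(1+2.36%) − 1 = 4.980416%.
Cumulative over 6 years: (1 + 0.04980416)^6 − 1 ≈ 0.33860.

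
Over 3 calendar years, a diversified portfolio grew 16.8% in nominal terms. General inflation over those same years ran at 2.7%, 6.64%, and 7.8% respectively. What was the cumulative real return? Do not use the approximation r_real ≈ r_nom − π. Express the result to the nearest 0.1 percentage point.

Cumulative inflation factor: 1.027 × 1.0664 × 1.078 ≈ 1.18062.
Nominal growth factor: 1.16800. Real growth factor = 1.16800 / 1.18062 ≈ 0.98931.
Total real return ≈ -1.0687%.

-1.1%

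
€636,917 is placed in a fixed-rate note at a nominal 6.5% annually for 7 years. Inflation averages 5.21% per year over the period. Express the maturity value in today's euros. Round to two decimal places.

€693,634.92

Nominal value at maturity: €636,917 × (1 + 6.5%)^7 ≈ €989,760.45.
Price-level factor over 7 years: (1 + 5.21%)^7 ≈ 1.4269184198.
Dividing the nominal maturity value by the price-level factor gives the value in today's money.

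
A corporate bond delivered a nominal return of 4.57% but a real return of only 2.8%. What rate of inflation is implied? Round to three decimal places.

1.722%

From (1+r_nom) = (1+r_real)(1+π), we get 1+π = (1 + 4.57%)/(1 + 2.8%) = 1.0457/1.028 ≈ 1.01722.
So π ≈ 1.7218%.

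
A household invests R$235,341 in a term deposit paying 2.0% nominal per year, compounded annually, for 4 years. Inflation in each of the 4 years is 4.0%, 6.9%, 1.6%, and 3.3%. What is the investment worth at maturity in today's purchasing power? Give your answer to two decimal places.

R$218,319.84

Nominal value at maturity: R$235,341 × (1 + 2.0%)^4 ≈ R$254,740.67.
Price-level factor over 4 years: 1.040 × 1.069 × 1.016 × 1.033 ≈ 1.1668232493.
The maturity value deflated by that factor is the answer in today's purchasing power.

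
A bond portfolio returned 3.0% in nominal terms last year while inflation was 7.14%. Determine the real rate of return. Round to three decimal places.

Real return via the Fisher equation: (1 + 3.0%)/(1 + 7.14%) − 1 = 1.030/1.0714 − 1 ≈ -0.03864.

-3.864%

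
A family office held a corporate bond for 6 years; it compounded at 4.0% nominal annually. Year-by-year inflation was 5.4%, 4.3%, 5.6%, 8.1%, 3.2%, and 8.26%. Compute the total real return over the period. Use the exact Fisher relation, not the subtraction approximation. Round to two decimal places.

-9.75%

Cumulative inflation factor: 1.054 × 1.043 × 1.056 × 1.081 × 1.032 × 1.0826 ≈ 1.40205.
Nominal growth factor: 1.26532. Real growth factor = 1.26532 / 1.40205 ≈ 0.90248.
Total real return ≈ -9.7520%.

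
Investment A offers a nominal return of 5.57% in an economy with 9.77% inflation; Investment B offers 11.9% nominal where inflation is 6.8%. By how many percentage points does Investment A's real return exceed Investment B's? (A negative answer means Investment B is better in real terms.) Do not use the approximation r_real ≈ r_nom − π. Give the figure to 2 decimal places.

-8.60

Investment A real return: 1.0557/1.0977 − 1 = -3.826%.
Investment B real return: 1.119/1.068 − 1 = 4.775%.
Difference: -3.826 − 4.775 = -8.601 pp.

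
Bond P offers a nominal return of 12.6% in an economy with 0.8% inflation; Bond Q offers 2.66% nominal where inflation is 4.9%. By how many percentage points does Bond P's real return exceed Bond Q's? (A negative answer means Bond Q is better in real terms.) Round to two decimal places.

13.84

Bond P real return: 1.126/1.008 − 1 = 11.706%.
Bond Q real return: 1.0266/1.049 − 1 = -2.135%.
Difference: 11.706 − (-2.135) = 13.841 pp.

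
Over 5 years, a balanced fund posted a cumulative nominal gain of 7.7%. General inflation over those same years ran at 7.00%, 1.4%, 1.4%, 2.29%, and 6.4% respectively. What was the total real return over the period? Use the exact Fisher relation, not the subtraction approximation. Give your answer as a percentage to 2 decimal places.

Cumulative inflation factor: 1.0700 × 1.014 × 1.014 × 1.0229 × 1.064 ≈ 1.19739.
Nominal growth factor: 1.07700. Real growth factor = 1.07700 / 1.19739 ≈ 0.89946.
Total real return ≈ -10.0541%.

-10.05%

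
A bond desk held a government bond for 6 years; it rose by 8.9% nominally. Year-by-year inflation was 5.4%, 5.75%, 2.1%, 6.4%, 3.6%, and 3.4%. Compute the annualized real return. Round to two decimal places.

-2.87%

Cumulative inflation factor: 1.054 × 1.0575 × 1.021 × 1.064 × 1.036 × 1.034 ≈ 1.29709.
Nominal growth factor: 1.08900. Real growth factor = 1.08900 / 1.29709 ≈ 0.83957.
Annualized: 0.83957^(1/6) − 1 ≈ -0.02872.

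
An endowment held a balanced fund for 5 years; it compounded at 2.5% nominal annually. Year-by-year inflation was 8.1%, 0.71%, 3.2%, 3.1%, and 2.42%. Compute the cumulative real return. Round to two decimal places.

Cumulative inflation factor: 1.081 × 1.0071 × 1.032 × 1.031 × 1.0242 ≈ 1.18637.
Nominal growth factor: 1.13141. Real growth factor = 1.13141 / 1.18637 ≈ 0.95367.
Total real return ≈ -4.6330%.

-4.63%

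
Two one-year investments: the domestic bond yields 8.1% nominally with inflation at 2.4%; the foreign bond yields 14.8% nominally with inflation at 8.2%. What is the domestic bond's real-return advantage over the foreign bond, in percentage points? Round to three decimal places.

The domestic bond real return: 1.081/1.024 − 1 = 5.5664%.
The foreign bond real return: 1.148/1.082 − 1 = 6.0998%.
Difference: 5.5664 − 6.0998 = -0.5334 pp.

-0.533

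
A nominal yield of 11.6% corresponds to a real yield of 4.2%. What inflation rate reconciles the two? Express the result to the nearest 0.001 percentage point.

7.102%

From (1+r_nom) = (1+r_real)(1+π), we get 1+π = (1 + 11.6%)/(1 + 4.2%) = 1.116/1.042 ≈ 1.07102.
So π ≈ 7.1017%.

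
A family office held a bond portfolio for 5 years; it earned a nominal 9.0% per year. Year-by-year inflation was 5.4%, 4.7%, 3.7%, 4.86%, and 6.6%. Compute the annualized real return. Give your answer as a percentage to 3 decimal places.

3.762%

Cumulative inflation factor: 1.054 × 1.047 × 1.037 × 1.0486 × 1.066 ≈ 1.27918.
Nominal growth factor: 1.53862. Real growth factor = 1.53862 / 1.27918 ≈ 1.20282.
Annualized: 1.20282^(1/5) − 1 ≈ 0.03762.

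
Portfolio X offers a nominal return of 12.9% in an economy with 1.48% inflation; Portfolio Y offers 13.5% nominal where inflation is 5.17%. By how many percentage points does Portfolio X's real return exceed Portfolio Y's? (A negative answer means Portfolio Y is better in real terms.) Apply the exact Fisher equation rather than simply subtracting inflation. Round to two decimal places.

Portfolio X real return: 1.129/1.0148 − 1 = 11.253%.
Portfolio Y real return: 1.135/1.0517 − 1 = 7.921%.
Difference: 11.253 − 7.921 = 3.332 pp.

3.33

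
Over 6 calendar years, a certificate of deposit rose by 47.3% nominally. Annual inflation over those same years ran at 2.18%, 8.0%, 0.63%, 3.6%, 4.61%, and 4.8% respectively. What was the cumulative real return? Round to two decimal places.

Cumulative inflation factor: 1.0218 × 1.080 × 1.0063 × 1.036 × 1.0461 × 1.048 ≈ 1.26128.
Nominal growth factor: 1.47300. Real growth factor = 1.47300 / 1.26128 ≈ 1.16786.
Total real return ≈ 16.7862%.

16.79%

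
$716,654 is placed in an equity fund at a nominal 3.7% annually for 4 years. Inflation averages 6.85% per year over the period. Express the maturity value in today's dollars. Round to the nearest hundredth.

Nominal value at maturity: $716,654 × (1 + 3.7%)^4 ≈ $828,751.93.
Price-level factor over 4 years: (1 + 6.85%)^4 ≈ 1.3034611937.
Dividing the nominal maturity value by the price-level factor gives the value in today's money.

$635,808.67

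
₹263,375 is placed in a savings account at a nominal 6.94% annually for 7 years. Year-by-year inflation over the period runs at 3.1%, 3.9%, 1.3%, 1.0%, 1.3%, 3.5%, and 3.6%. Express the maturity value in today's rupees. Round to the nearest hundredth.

₹353,867.95

Nominal value at maturity: ₹263,375 × (1 + 6.94%)^7 ≈ ₹421,265.42.
Price-level factor over 7 years: 1.031 × 1.039 × 1.013 × 1.010 × 1.013 × 1.035 × 1.036 ≈ 1.1904593834.
Dividing the nominal maturity value by the price-level factor gives the value in today's money.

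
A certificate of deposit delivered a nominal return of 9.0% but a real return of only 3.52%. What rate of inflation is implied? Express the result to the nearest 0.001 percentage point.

From (1+r_nom) = (1+r_real)(1+π), we get 1+π = (1 + 9.0%)/(1 + 3.52%) = 1.090/1.0352 ≈ 1.05294.
So π ≈ 5.2937%.

5.294%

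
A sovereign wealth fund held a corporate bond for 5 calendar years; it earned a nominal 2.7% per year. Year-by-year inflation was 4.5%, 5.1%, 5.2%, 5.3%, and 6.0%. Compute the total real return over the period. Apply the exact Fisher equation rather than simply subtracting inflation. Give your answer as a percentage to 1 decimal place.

Cumulative inflation factor: 1.045 × 1.051 × 1.052 × 1.053 × 1.060 ≈ 1.28964.
Nominal growth factor: 1.14249. Real growth factor = 1.14249 / 1.28964 ≈ 0.88590.
Total real return ≈ -11.4103%.

-11.4%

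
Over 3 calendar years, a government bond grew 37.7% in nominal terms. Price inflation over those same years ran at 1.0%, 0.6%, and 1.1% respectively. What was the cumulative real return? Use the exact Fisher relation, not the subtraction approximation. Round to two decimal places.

34.05%

Cumulative inflation factor: 1.010 × 1.006 × 1.011 ≈ 1.02724.
Nominal growth factor: 1.37700. Real growth factor = 1.37700 / 1.02724 ≈ 1.34049.
Total real return ≈ 34.0490%.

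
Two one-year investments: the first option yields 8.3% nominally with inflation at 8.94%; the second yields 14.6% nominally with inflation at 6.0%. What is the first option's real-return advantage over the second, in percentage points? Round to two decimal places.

-8.70

The first option real return: 1.083/1.0894 − 1 = -0.587%.
The second real return: 1.146/1.060 − 1 = 8.113%.
Difference: -0.587 − 8.113 = -8.700 pp.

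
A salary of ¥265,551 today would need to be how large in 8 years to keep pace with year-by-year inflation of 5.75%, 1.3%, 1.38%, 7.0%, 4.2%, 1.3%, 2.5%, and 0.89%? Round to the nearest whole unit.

¥336,839

Cumulative price-level factor: 1.0575 × 1.013 × 1.0138 × 1.070 × 1.042 × 1.013 × 1.025 × 1.0089 ≈ 1.2684549212.
The nominal amount required is ¥265,551 scaled up by that factor.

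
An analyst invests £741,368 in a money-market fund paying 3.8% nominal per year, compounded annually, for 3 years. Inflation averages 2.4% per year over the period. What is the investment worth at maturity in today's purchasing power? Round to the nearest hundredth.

£772,193.30

Nominal value at maturity: £741,368 × (1 + 3.8%)^3 ≈ £829,136.24.
Price-level factor over 3 years: (1 + 2.4%)^3 = 1.073741824.
Dividing the nominal maturity value by the price-level factor gives the value in today's money.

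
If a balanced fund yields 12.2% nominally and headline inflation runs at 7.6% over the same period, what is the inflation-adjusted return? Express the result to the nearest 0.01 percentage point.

4.28%

Real return via the Fisher equation: (1 + 12.2%)/(1 + 7.6%) − 1 = 1.122/1.076 − 1 ≈ 0.04275.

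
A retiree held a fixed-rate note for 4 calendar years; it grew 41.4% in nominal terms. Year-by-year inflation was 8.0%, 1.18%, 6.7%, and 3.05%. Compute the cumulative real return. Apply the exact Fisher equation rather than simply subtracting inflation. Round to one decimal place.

17.7%

Cumulative inflation factor: 1.080 × 1.0118 × 1.067 × 1.0305 ≈ 1.20152.
Nominal growth factor: 1.41400. Real growth factor = 1.41400 / 1.20152 ≈ 1.17684.
Total real return ≈ 17.6843%.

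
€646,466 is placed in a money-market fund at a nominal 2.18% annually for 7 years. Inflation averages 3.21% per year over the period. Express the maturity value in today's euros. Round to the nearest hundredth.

€602,635.25

Nominal value at maturity: €646,466 × (1 + 2.18%)^7 ≈ €751,808.06.
Price-level factor over 7 years: (1 + 3.21%)^7 ≈ 1.2475341601.
The maturity value deflated by that factor is the answer in today's purchasing power.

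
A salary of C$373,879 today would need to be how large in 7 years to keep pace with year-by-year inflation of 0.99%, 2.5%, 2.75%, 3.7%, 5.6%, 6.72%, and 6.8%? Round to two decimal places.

Cumulative price-level factor: 1.0099 × 1.025 × 1.0275 × 1.037 × 1.056 × 1.0672 × 1.068 ≈ 1.3275283732.
The nominal amount required is C$373,879 scaled up by that factor.

C$496,334.98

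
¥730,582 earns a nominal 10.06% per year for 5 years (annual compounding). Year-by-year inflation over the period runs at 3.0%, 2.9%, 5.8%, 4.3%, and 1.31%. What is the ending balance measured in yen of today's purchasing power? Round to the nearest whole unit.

¥995,730

Nominal value at maturity: ¥730,582 × (1 + 10.06%)^5 ≈ ¥1,179,822.
Price-level factor over 5 years: 1.030 × 1.029 × 1.058 × 1.043 × 1.0131 ≈ 1.1848814242.
Dividing the nominal maturity value by the price-level factor gives the value in today's money.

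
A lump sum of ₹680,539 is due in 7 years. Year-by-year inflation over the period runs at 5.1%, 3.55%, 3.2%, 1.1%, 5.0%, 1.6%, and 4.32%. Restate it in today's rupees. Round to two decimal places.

Price-level factor over 7 years: 1.051 × 1.0355 × 1.032 × 1.011 × 1.050 × 1.016 × 1.0432 ≈ 1.2636716942.
Purchasing power today: ₹680,539 divided by that factor.

₹538,540.99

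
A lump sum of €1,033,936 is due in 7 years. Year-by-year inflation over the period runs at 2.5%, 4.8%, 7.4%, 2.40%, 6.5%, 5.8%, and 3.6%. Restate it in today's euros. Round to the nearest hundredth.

Price-level factor over 7 years: 1.025 × 1.048 × 1.074 × 1.0240 × 1.065 × 1.058 × 1.036 ≈ 1.3790639855.
Purchasing power today: €1,033,936 divided by that factor.

€749,737.51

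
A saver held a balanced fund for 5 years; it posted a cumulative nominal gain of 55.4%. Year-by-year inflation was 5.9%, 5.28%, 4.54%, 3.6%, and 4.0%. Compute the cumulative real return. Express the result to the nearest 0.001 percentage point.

23.747%

Cumulative inflation factor: 1.059 × 1.0528 × 1.0454 × 1.036 × 1.040 ≈ 1.25579.
Nominal growth factor: 1.55400. Real growth factor = 1.55400 / 1.25579 ≈ 1.23747.
Total real return ≈ 23.7467%.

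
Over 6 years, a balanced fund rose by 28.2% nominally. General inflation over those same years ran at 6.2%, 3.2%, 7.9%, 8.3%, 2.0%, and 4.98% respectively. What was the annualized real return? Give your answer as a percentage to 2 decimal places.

Cumulative inflation factor: 1.062 × 1.032 × 1.079 × 1.083 × 1.020 × 1.0498 ≈ 1.37139.
Nominal growth factor: 1.28200. Real growth factor = 1.28200 / 1.37139 ≈ 0.93482.
Annualized: 0.93482^(1/6) − 1 ≈ -0.01117.

-1.12%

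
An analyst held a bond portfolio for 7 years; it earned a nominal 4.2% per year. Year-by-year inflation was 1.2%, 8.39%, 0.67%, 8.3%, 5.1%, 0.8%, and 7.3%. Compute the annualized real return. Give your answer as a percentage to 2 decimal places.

Cumulative inflation factor: 1.012 × 1.0839 × 1.0067 × 1.083 × 1.051 × 1.008 × 1.073 ≈ 1.35944.
Nominal growth factor: 1.33375. Real growth factor = 1.33375 / 1.35944 ≈ 0.98110.
Annualized: 0.98110^(1/7) − 1 ≈ -0.00272.

-0.27%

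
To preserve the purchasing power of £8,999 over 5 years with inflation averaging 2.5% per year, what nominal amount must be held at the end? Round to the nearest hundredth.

£10,181.54

Cumulative price-level factor: (1+2.5%)^5 ≈ 1.1314082129.
The nominal amount required is £8,999 scaled up by that factor.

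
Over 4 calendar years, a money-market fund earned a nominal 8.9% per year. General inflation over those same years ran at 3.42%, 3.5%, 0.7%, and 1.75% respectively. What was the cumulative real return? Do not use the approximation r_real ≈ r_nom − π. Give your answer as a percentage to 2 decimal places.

28.23%

Cumulative inflation factor: 1.0342 × 1.035 × 1.007 × 1.0175 ≈ 1.09675.
Nominal growth factor: 1.40641. Real growth factor = 1.40641 / 1.09675 ≈ 1.28234.
Total real return ≈ 28.2339%.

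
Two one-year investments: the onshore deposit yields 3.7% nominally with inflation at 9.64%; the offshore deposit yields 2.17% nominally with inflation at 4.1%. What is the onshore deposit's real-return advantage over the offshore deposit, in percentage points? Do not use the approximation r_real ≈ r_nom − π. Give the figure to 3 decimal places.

-3.564

The onshore deposit real return: 1.037/1.0964 − 1 = -5.4177%.
The offshore deposit real return: 1.0217/1.041 − 1 = -1.8540%.
Difference: -5.4177 − (-1.8540) = -3.5637 pp.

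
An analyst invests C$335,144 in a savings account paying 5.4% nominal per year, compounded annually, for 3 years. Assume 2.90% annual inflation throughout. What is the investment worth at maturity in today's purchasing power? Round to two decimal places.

Nominal value at maturity: C$335,144 × (1 + 5.4%)^3 ≈ C$392,421.94.
Price-level factor over 3 years: (1 + 2.90%)^3 = 1.089547389.
Dividing the nominal maturity value by the price-level factor gives the value in today's money.

C$360,169.69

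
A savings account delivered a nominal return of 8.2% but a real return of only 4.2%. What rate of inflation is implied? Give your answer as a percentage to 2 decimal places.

3.84%

From (1+r_nom) = (1+r_real)(1+π), we get 1+π = (1 + 8.2%)/(1 + 4.2%) = 1.082/1.042 ≈ 1.03839.
So π ≈ 3.8388%.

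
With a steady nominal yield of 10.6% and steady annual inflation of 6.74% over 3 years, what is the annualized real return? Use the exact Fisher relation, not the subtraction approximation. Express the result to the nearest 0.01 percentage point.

3.62%

With constant rates the annual real return is the same each year: (1+10.6%)/(1+6.74%) − 1 = 0.03616.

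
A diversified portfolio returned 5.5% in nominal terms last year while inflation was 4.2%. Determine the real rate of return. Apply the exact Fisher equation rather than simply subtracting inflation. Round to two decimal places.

Real return via the Fisher equation: (1 + 5.5%)/(1 + 4.2%) − 1 = 1.055/1.042 − 1 ≈ 0.01248.

1.25%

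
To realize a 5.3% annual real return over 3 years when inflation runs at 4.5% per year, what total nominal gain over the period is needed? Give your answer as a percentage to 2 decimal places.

33.24%

Required annual nominal rate: (1+5.3%)(1+4.5%) − 1 = 10.0385%.
Cumulative over 3 years: (1 + 0.100385)^3 − 1 ≈ 0.33240.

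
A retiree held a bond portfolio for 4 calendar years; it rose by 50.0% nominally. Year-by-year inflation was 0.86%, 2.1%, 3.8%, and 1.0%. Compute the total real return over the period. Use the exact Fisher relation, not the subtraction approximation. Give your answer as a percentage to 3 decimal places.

Cumulative inflation factor: 1.0086 × 1.021 × 1.038 × 1.010 ≈ 1.07960.
Nominal growth factor: 1.50000. Real growth factor = 1.50000 / 1.07960 ≈ 1.38940.
Total real return ≈ 38.9402%.

38.940%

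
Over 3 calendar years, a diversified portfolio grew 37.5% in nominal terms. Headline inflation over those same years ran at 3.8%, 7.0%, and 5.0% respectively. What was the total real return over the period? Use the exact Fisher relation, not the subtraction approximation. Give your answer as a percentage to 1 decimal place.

17.9%

Cumulative inflation factor: 1.038 × 1.070 × 1.050 ≈ 1.16619.
Nominal growth factor: 1.37500. Real growth factor = 1.37500 / 1.16619 ≈ 1.17905.
Total real return ≈ 17.9050%.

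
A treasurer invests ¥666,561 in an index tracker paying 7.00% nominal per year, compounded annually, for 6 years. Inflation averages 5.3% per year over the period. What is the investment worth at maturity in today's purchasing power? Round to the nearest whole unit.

Nominal value at maturity: ¥666,561 × (1 + 7.00%)^6 ≈ ¥1,000,328.
Price-level factor over 6 years: (1 + 5.3%)^6 ≈ 1.3632334286.
Dividing the nominal maturity value by the price-level factor gives the value in today's money.

¥733,791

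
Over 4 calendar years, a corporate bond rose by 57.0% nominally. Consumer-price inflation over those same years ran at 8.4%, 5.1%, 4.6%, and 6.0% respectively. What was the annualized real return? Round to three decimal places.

Cumulative inflation factor: 1.084 × 1.051 × 1.046 × 1.060 ≈ 1.26319.
Nominal growth factor: 1.57000. Real growth factor = 1.57000 / 1.26319 ≈ 1.24288.
Annualized: 1.24288^(1/4) − 1 ≈ 0.05586.

5.586%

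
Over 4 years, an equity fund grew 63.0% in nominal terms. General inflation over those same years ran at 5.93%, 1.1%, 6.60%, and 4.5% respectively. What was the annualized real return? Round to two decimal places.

Cumulative inflation factor: 1.0593 × 1.011 × 1.0660 × 1.045 ≈ 1.19301.
Nominal growth factor: 1.63000. Real growth factor = 1.63000 / 1.19301 ≈ 1.36629.
Annualized: 1.36629^(1/4) − 1 ≈ 0.08115.

8.12%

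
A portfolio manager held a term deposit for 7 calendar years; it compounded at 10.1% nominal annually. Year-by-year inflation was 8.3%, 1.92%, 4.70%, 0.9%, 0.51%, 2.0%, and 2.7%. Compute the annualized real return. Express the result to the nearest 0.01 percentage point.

Cumulative inflation factor: 1.083 × 1.0192 × 1.0470 × 1.009 × 1.0051 × 1.020 × 1.027 ≈ 1.22774.
Nominal growth factor: 1.96115. Real growth factor = 1.96115 / 1.22774 ≈ 1.59737.
Annualized: 1.59737^(1/7) − 1 ≈ 0.06920.

6.92%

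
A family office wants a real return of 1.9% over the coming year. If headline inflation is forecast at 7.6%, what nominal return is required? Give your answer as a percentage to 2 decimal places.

9.64%

By the Fisher equation, 1 + r_nom = (1 + 1.9%)(1 + 7.6%) = 1.019 × 1.076 = 1.096444.
So r_nom = 9.6444%.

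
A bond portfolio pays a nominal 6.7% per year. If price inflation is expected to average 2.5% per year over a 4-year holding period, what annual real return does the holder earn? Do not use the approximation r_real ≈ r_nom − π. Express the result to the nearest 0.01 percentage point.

4.10%

With constant rates the annual real return is the same each year: (1+6.7%)/(1+2.5%) − 1 = 0.04098.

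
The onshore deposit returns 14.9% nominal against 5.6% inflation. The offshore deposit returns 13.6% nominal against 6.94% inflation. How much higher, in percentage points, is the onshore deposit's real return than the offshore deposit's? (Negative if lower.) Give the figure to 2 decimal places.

The onshore deposit real return: 1.149/1.056 − 1 = 8.807%.
The offshore deposit real return: 1.136/1.0694 − 1 = 6.228%.
Difference: 8.807 − 6.228 = 2.579 pp.

2.58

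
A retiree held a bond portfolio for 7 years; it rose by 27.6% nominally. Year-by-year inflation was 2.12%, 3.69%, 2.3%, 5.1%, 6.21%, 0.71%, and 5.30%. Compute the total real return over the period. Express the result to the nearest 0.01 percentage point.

Cumulative inflation factor: 1.0212 × 1.0369 × 1.023 × 1.051 × 1.0621 × 1.0071 × 1.0530 ≈ 1.28231.
Nominal growth factor: 1.27600. Real growth factor = 1.27600 / 1.28231 ≈ 0.99508.
Total real return ≈ -0.4919%.

-0.49%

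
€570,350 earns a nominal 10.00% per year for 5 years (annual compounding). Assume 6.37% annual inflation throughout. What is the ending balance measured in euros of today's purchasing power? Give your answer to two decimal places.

Nominal value at maturity: €570,350 × (1 + 10.00%)^5 ≈ €918,554.38.
Price-level factor over 5 years: (1 + 6.37%)^5 ≈ 1.3617450216.
The maturity value deflated by that factor is the answer in today's purchasing power.

€674,542.12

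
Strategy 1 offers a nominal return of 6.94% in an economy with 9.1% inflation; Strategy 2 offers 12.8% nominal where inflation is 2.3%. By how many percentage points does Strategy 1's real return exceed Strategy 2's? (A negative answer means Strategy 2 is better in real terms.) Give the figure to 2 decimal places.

-12.24

Strategy 1 real return: 1.0694/1.091 − 1 = -1.980%.
Strategy 2 real return: 1.128/1.023 − 1 = 10.264%.
Difference: -1.980 − 10.264 = -12.244 pp.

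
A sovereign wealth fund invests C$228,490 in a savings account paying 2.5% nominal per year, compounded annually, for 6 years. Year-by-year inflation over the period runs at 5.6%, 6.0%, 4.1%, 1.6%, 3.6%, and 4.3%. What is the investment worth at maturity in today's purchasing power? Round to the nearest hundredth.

Nominal value at maturity: C$228,490 × (1 + 2.5%)^6 ≈ C$264,978.35.
Price-level factor over 6 years: 1.056 × 1.060 × 1.041 × 1.016 × 1.036 × 1.043 ≈ 1.2792584218.
Dividing the nominal maturity value by the price-level factor gives the value in today's money.

C$207,134.34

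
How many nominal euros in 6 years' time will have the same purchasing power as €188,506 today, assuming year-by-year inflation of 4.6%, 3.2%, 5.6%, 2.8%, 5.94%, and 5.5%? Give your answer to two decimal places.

€246,891.43

Cumulative price-level factor: 1.046 × 1.032 × 1.056 × 1.028 × 1.0594 × 1.055 ≈ 1.3097271880.
The nominal amount required is €188,506 scaled up by that factor.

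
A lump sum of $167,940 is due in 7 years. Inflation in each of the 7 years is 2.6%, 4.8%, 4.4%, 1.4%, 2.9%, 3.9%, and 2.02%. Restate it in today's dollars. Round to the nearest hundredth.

$135,266.67

Price-level factor over 7 years: 1.026 × 1.048 × 1.044 × 1.014 × 1.029 × 1.039 × 1.0202 ≈ 1.2415474967.
Purchasing power today: $167,940 divided by that factor.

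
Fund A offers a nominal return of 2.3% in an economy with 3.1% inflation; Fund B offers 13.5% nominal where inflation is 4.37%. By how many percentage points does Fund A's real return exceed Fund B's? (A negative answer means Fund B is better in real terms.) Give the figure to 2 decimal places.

-9.52

Fund A real return: 1.023/1.031 − 1 = -0.776%.
Fund B real return: 1.135/1.0437 − 1 = 8.748%.
Difference: -0.776 − 8.748 = -9.524 pp.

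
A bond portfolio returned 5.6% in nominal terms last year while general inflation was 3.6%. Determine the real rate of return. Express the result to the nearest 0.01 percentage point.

Real return via the Fisher equation: (1 + 5.6%)/(1 + 3.6%) − 1 = 1.056/1.036 − 1 ≈ 0.01931.

1.93%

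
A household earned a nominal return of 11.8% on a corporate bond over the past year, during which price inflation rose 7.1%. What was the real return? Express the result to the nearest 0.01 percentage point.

4.39%

Real return via the Fisher equation: (1 + 11.8%)/(1 + 7.1%) − 1 = 1.118/1.071 − 1 ≈ 0.04388.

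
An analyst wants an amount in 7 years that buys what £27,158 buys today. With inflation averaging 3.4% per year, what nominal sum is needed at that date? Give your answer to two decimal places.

Cumulative price-level factor: (1+3.4%)^7 ≈ 1.2636993768.
Multiplying £27,158 by the price-level factor gives the future nominal sum.

£34,319.55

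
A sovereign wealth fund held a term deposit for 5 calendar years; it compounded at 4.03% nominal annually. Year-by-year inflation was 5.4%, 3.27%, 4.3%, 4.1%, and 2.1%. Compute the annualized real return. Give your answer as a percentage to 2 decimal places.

0.19%

Cumulative inflation factor: 1.054 × 1.0327 × 1.043 × 1.041 × 1.021 ≈ 1.20663.
Nominal growth factor: 1.21841. Real growth factor = 1.21841 / 1.20663 ≈ 1.00976.
Annualized: 1.00976^(1/5) − 1 ≈ 0.00194.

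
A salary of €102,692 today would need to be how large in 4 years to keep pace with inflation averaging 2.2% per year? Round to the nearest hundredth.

Cumulative price-level factor: (1+2.2%)^4 ≈ 1.0909468263.
Multiplying €102,692 by the price-level factor gives the future nominal sum.

€112,031.51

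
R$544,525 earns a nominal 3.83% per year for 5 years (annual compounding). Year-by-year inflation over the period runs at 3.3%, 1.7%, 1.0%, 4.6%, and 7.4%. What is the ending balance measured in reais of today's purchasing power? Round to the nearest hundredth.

Nominal value at maturity: R$544,525 × (1 + 3.83%)^5 ≈ R$657,100.95.
Price-level factor over 5 years: 1.033 × 1.017 × 1.010 × 1.046 × 1.074 ≈ 1.1920064739.
Dividing the nominal maturity value by the price-level factor gives the value in today's money.

R$551,256.19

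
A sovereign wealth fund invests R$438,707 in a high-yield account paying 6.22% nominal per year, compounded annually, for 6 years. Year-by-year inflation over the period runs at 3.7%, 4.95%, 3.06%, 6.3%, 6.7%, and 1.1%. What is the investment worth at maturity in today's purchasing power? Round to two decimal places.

Nominal value at maturity: R$438,707 × (1 + 6.22%)^6 ≈ R$630,104.16.
Price-level factor over 6 years: 1.037 × 1.0495 × 1.0306 × 1.063 × 1.067 × 1.011 ≈ 1.2861753353.
Dividing the nominal maturity value by the price-level factor gives the value in today's money.

R$489,905.34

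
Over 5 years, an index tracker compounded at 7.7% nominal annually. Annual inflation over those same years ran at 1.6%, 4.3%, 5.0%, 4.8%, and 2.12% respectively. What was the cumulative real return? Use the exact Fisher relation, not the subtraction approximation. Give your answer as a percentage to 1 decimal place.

Cumulative inflation factor: 1.016 × 1.043 × 1.050 × 1.048 × 1.0212 ≈ 1.19080.
Nominal growth factor: 1.44903. Real growth factor = 1.44903 / 1.19080 ≈ 1.21686.
Total real return ≈ 21.6856%.

21.7%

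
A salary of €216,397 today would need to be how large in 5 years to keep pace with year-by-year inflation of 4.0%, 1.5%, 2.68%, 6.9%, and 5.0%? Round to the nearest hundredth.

€263,271.28

Cumulative price-level factor: 1.040 × 1.015 × 1.0268 × 1.069 × 1.050 ≈ 1.2166124203.
The nominal amount required is €216,397 scaled up by that factor.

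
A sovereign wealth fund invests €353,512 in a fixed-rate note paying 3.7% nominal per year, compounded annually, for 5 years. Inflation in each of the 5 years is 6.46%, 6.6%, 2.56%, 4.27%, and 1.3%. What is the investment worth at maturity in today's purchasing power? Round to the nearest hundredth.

€344,831.91

Nominal value at maturity: €353,512 × (1 + 3.7%)^5 ≈ €423,933.70.
Price-level factor over 5 years: 1.0646 × 1.066 × 1.0256 × 1.0427 × 1.013 ≈ 1.2293923252.
The maturity value deflated by that factor is the answer in today's purchasing power.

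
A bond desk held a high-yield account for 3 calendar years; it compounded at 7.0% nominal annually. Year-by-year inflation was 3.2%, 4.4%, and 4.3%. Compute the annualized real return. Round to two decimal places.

Cumulative inflation factor: 1.032 × 1.044 × 1.043 ≈ 1.12374.
Nominal growth factor: 1.22504. Real growth factor = 1.22504 / 1.12374 ≈ 1.09015.
Annualized: 1.09015^(1/3) − 1 ≈ 0.02919.

2.92%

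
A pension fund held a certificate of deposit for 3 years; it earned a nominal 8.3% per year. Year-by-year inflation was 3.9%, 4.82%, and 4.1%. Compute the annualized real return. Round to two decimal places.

3.86%

Cumulative inflation factor: 1.039 × 1.0482 × 1.041 ≈ 1.13373.
Nominal growth factor: 1.27024. Real growth factor = 1.27024 / 1.13373 ≈ 1.12040.
Annualized: 1.12040^(1/3) − 1 ≈ 0.03862.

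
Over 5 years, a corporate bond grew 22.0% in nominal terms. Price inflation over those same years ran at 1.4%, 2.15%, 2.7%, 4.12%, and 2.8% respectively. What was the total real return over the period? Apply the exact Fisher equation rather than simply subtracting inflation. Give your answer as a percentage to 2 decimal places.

Cumulative inflation factor: 1.014 × 1.0215 × 1.027 × 1.0412 × 1.028 ≈ 1.13861.
Nominal growth factor: 1.22000. Real growth factor = 1.22000 / 1.13861 ≈ 1.07148.
Total real return ≈ 7.1484%.

7.15%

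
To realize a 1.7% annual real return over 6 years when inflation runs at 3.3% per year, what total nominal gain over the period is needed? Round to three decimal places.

Required annual nominal rate: (1+1.7%)(1+3.3%) − 1 = 5.0561%.
Cumulative over 6 years: (1 + 0.050561)^6 − 1 ≈ 0.34440.

34.440%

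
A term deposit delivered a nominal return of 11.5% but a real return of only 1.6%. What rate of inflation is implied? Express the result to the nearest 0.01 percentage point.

From (1+r_nom) = (1+r_real)(1+π), we get 1+π = (1 + 11.5%)/(1 + 1.6%) = 1.115/1.016 ≈ 1.09744.
So π ≈ 9.7441%.

9.74%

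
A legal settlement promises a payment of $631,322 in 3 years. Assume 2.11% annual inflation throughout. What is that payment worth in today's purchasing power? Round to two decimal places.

$592,988.26

Price-level factor over 3 years: (1 + 2.11%)^3 ≈ 1.0646450239.
Purchasing power today: $631,322 divided by that factor.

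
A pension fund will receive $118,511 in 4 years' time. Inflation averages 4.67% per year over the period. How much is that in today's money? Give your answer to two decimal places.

$98,734.69

Price-level factor over 4 years: (1 + 4.67%)^4 ≈ 1.2002974865.
Purchasing power today: $118,511 divided by that factor.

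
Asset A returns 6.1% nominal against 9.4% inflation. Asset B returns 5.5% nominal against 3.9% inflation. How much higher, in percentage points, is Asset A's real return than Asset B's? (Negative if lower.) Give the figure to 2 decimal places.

Asset A real return: 1.061/1.094 − 1 = -3.016%.
Asset B real return: 1.055/1.039 − 1 = 1.540%.
Difference: -3.016 − 1.540 = -4.556 pp.

-4.56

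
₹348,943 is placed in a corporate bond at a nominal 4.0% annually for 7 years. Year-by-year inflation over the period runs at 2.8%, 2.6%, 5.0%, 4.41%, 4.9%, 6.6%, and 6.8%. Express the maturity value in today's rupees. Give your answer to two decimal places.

₹332,515.62

Nominal value at maturity: ₹348,943 × (1 + 4.0%)^7 ≈ ₹459,185.18.
Price-level factor over 7 years: 1.028 × 1.026 × 1.050 × 1.0441 × 1.049 × 1.066 × 1.068 ≈ 1.3809432000.
Dividing the nominal maturity value by the price-level factor gives the value in today's money.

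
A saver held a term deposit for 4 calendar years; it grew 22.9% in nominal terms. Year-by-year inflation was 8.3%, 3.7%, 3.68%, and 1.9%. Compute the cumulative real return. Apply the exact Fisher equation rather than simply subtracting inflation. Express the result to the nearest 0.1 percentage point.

3.6%

Cumulative inflation factor: 1.083 × 1.037 × 1.0368 × 1.019 ≈ 1.18652.
Nominal growth factor: 1.22900. Real growth factor = 1.22900 / 1.18652 ≈ 1.03580.
Total real return ≈ 3.5799%.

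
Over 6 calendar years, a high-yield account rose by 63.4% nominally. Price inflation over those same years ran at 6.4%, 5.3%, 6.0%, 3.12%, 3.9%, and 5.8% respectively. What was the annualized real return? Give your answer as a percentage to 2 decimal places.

3.28%

Cumulative inflation factor: 1.064 × 1.053 × 1.060 × 1.0312 × 1.039 × 1.058 ≈ 1.34623.
Nominal growth factor: 1.63400. Real growth factor = 1.63400 / 1.34623 ≈ 1.21376.
Annualized: 1.21376^(1/6) − 1 ≈ 0.03281.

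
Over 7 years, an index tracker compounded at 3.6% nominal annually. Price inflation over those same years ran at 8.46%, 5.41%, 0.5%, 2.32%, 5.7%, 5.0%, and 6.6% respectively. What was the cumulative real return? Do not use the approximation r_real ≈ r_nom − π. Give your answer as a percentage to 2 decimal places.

Cumulative inflation factor: 1.0846 × 1.0541 × 1.005 × 1.0232 × 1.057 × 1.050 × 1.066 ≈ 1.39091.
Nominal growth factor: 1.28091. Real growth factor = 1.28091 / 1.39091 ≈ 0.92091.
Total real return ≈ -7.9087%.

-7.91%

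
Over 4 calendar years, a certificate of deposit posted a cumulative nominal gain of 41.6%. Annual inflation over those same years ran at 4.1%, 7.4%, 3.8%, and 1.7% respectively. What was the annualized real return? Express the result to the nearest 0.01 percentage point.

4.66%

Cumulative inflation factor: 1.041 × 1.074 × 1.038 × 1.017 ≈ 1.18025.
Nominal growth factor: 1.41600. Real growth factor = 1.41600 / 1.18025 ≈ 1.19975.
Annualized: 1.19975^(1/4) − 1 ≈ 0.04658.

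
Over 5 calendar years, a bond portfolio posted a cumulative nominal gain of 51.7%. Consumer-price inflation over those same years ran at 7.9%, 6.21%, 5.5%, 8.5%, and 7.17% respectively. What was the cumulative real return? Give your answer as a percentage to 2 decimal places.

Cumulative inflation factor: 1.079 × 1.0621 × 1.055 × 1.085 × 1.0717 ≈ 1.40586.
Nominal growth factor: 1.51700. Real growth factor = 1.51700 / 1.40586 ≈ 1.07905.
Total real return ≈ 7.9054%.

7.91%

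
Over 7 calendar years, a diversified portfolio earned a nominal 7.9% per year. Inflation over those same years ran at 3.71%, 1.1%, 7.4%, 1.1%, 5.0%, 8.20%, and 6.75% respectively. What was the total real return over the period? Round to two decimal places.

Cumulative inflation factor: 1.0371 × 1.011 × 1.074 × 1.011 × 1.050 × 1.0820 × 1.0675 ≈ 1.38074.
Nominal growth factor: 1.70275. Real growth factor = 1.70275 / 1.38074 ≈ 1.23321.
Total real return ≈ 23.3214%.

23.32%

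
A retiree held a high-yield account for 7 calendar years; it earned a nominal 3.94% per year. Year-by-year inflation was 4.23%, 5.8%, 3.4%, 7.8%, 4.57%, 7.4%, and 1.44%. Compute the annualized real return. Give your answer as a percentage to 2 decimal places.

Cumulative inflation factor: 1.0423 × 1.058 × 1.034 × 1.078 × 1.0457 × 1.074 × 1.0144 ≈ 1.40036.
Nominal growth factor: 1.31063. Real growth factor = 1.31063 / 1.40036 ≈ 0.93592.
Annualized: 0.93592^(1/7) − 1 ≈ -0.00942.

-0.94%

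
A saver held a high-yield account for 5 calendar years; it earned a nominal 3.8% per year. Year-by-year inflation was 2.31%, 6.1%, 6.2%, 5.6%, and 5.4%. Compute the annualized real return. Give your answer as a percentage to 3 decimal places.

-1.248%

Cumulative inflation factor: 1.0231 × 1.061 × 1.062 × 1.056 × 1.054 ≈ 1.28311.
Nominal growth factor: 1.20500. Real growth factor = 1.20500 / 1.28311 ≈ 0.93913.
Annualized: 0.93913^(1/5) − 1 ≈ -0.01248.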